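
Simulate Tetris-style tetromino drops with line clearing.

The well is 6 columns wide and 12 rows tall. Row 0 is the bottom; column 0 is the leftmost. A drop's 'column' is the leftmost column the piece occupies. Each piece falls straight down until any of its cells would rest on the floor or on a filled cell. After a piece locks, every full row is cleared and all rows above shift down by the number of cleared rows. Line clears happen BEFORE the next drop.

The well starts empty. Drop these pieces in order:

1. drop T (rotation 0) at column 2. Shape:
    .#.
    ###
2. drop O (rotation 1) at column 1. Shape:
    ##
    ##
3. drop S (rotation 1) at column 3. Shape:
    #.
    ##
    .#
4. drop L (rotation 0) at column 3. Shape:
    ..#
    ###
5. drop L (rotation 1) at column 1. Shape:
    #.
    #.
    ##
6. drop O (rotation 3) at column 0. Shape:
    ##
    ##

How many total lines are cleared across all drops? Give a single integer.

Drop 1: T rot0 at col 2 lands with bottom-row=0; cleared 0 line(s) (total 0); column heights now [0 0 1 2 1 0], max=2
Drop 2: O rot1 at col 1 lands with bottom-row=1; cleared 0 line(s) (total 0); column heights now [0 3 3 2 1 0], max=3
Drop 3: S rot1 at col 3 lands with bottom-row=1; cleared 0 line(s) (total 0); column heights now [0 3 3 4 3 0], max=4
Drop 4: L rot0 at col 3 lands with bottom-row=4; cleared 0 line(s) (total 0); column heights now [0 3 3 5 5 6], max=6
Drop 5: L rot1 at col 1 lands with bottom-row=3; cleared 0 line(s) (total 0); column heights now [0 6 4 5 5 6], max=6
Drop 6: O rot3 at col 0 lands with bottom-row=6; cleared 0 line(s) (total 0); column heights now [8 8 4 5 5 6], max=8

Answer: 0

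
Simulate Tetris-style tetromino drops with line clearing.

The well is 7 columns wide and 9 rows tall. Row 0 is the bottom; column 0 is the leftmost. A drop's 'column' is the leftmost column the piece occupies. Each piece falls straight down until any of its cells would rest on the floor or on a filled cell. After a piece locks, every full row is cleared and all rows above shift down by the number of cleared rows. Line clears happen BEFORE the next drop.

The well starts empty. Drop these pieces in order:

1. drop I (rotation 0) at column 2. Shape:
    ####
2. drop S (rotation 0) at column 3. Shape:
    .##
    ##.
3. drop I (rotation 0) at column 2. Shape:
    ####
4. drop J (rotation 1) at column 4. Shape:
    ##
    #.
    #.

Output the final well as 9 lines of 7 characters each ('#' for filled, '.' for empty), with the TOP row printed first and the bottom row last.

Answer: .......
.......
....##.
....#..
....#..
..####.
....##.
...##..
..####.

Derivation:
Drop 1: I rot0 at col 2 lands with bottom-row=0; cleared 0 line(s) (total 0); column heights now [0 0 1 1 1 1 0], max=1
Drop 2: S rot0 at col 3 lands with bottom-row=1; cleared 0 line(s) (total 0); column heights now [0 0 1 2 3 3 0], max=3
Drop 3: I rot0 at col 2 lands with bottom-row=3; cleared 0 line(s) (total 0); column heights now [0 0 4 4 4 4 0], max=4
Drop 4: J rot1 at col 4 lands with bottom-row=4; cleared 0 line(s) (total 0); column heights now [0 0 4 4 7 7 0], max=7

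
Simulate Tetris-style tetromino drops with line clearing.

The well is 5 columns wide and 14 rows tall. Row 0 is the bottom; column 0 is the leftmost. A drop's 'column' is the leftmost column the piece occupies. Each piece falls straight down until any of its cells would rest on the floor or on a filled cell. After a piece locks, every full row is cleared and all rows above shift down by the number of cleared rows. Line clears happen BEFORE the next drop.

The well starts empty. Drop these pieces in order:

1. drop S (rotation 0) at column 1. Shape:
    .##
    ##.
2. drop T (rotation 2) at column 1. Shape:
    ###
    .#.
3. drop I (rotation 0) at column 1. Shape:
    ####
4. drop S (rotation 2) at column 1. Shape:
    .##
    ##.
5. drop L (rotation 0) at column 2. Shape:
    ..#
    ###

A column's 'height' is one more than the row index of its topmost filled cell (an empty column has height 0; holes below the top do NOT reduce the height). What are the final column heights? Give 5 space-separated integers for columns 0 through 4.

Drop 1: S rot0 at col 1 lands with bottom-row=0; cleared 0 line(s) (total 0); column heights now [0 1 2 2 0], max=2
Drop 2: T rot2 at col 1 lands with bottom-row=2; cleared 0 line(s) (total 0); column heights now [0 4 4 4 0], max=4
Drop 3: I rot0 at col 1 lands with bottom-row=4; cleared 0 line(s) (total 0); column heights now [0 5 5 5 5], max=5
Drop 4: S rot2 at col 1 lands with bottom-row=5; cleared 0 line(s) (total 0); column heights now [0 6 7 7 5], max=7
Drop 5: L rot0 at col 2 lands with bottom-row=7; cleared 0 line(s) (total 0); column heights now [0 6 8 8 9], max=9

Answer: 0 6 8 8 9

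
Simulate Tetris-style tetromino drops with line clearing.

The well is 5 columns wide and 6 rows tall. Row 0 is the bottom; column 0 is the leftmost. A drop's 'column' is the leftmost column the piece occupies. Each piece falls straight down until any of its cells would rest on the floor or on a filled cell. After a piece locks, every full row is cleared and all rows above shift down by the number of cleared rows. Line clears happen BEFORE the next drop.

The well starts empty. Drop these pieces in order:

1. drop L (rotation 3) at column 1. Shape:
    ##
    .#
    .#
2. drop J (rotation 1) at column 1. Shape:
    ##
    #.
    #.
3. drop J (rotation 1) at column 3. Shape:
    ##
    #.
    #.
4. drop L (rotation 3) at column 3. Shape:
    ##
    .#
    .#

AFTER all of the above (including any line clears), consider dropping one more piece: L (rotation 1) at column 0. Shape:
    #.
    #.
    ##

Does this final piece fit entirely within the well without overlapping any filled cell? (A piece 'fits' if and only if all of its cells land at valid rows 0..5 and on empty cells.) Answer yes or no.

Answer: no

Derivation:
Drop 1: L rot3 at col 1 lands with bottom-row=0; cleared 0 line(s) (total 0); column heights now [0 3 3 0 0], max=3
Drop 2: J rot1 at col 1 lands with bottom-row=3; cleared 0 line(s) (total 0); column heights now [0 6 6 0 0], max=6
Drop 3: J rot1 at col 3 lands with bottom-row=0; cleared 0 line(s) (total 0); column heights now [0 6 6 3 3], max=6
Drop 4: L rot3 at col 3 lands with bottom-row=3; cleared 0 line(s) (total 0); column heights now [0 6 6 6 6], max=6
Test piece L rot1 at col 0 (width 2): heights before test = [0 6 6 6 6]; fits = False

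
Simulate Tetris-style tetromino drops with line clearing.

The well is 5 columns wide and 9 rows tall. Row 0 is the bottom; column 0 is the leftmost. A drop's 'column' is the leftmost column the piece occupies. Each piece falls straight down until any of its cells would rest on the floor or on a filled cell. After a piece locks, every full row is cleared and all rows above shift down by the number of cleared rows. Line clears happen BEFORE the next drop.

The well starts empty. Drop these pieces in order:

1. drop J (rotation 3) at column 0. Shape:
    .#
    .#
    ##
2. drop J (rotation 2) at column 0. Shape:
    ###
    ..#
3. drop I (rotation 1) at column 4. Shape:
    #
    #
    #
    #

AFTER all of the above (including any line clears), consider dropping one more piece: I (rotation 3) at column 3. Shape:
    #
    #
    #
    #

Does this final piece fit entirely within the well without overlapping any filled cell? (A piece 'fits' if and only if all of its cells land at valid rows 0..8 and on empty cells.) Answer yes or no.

Drop 1: J rot3 at col 0 lands with bottom-row=0; cleared 0 line(s) (total 0); column heights now [1 3 0 0 0], max=3
Drop 2: J rot2 at col 0 lands with bottom-row=2; cleared 0 line(s) (total 0); column heights now [4 4 4 0 0], max=4
Drop 3: I rot1 at col 4 lands with bottom-row=0; cleared 0 line(s) (total 0); column heights now [4 4 4 0 4], max=4
Test piece I rot3 at col 3 (width 1): heights before test = [4 4 4 0 4]; fits = True

Answer: yes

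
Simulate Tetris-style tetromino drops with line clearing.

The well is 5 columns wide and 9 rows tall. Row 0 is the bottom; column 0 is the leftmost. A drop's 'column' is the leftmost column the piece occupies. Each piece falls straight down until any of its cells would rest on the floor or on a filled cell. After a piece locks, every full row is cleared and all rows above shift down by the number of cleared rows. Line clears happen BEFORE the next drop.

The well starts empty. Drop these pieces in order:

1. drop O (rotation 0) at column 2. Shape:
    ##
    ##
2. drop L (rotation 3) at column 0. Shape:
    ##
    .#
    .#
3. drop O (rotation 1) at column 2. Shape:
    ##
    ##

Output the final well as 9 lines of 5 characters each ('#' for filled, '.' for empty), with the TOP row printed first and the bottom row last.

Drop 1: O rot0 at col 2 lands with bottom-row=0; cleared 0 line(s) (total 0); column heights now [0 0 2 2 0], max=2
Drop 2: L rot3 at col 0 lands with bottom-row=0; cleared 0 line(s) (total 0); column heights now [3 3 2 2 0], max=3
Drop 3: O rot1 at col 2 lands with bottom-row=2; cleared 0 line(s) (total 0); column heights now [3 3 4 4 0], max=4

Answer: .....
.....
.....
.....
.....
..##.
####.
.###.
.###.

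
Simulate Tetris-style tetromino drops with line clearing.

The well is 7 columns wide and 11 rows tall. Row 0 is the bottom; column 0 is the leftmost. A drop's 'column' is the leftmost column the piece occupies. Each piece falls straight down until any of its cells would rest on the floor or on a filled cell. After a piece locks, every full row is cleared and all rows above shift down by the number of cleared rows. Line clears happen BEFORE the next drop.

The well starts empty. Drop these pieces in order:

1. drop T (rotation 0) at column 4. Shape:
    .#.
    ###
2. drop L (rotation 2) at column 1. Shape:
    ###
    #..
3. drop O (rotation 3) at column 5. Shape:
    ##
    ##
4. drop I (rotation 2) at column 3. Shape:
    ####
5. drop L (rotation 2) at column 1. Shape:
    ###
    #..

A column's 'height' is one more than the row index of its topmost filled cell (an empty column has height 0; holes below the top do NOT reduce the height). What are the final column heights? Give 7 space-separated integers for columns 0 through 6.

Drop 1: T rot0 at col 4 lands with bottom-row=0; cleared 0 line(s) (total 0); column heights now [0 0 0 0 1 2 1], max=2
Drop 2: L rot2 at col 1 lands with bottom-row=0; cleared 0 line(s) (total 0); column heights now [0 2 2 2 1 2 1], max=2
Drop 3: O rot3 at col 5 lands with bottom-row=2; cleared 0 line(s) (total 0); column heights now [0 2 2 2 1 4 4], max=4
Drop 4: I rot2 at col 3 lands with bottom-row=4; cleared 0 line(s) (total 0); column heights now [0 2 2 5 5 5 5], max=5
Drop 5: L rot2 at col 1 lands with bottom-row=4; cleared 0 line(s) (total 0); column heights now [0 6 6 6 5 5 5], max=6

Answer: 0 6 6 6 5 5 5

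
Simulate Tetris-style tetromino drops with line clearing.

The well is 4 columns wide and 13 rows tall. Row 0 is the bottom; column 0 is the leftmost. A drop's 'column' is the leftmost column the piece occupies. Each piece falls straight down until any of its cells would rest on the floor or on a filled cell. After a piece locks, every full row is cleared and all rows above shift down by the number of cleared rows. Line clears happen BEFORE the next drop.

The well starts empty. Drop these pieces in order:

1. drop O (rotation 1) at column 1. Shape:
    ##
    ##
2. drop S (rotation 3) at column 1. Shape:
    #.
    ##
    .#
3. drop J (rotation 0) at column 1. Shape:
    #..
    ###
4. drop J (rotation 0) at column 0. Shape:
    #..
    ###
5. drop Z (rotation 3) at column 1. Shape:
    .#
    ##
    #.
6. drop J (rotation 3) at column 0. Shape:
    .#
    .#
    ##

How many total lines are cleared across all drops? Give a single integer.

Drop 1: O rot1 at col 1 lands with bottom-row=0; cleared 0 line(s) (total 0); column heights now [0 2 2 0], max=2
Drop 2: S rot3 at col 1 lands with bottom-row=2; cleared 0 line(s) (total 0); column heights now [0 5 4 0], max=5
Drop 3: J rot0 at col 1 lands with bottom-row=5; cleared 0 line(s) (total 0); column heights now [0 7 6 6], max=7
Drop 4: J rot0 at col 0 lands with bottom-row=7; cleared 0 line(s) (total 0); column heights now [9 8 8 6], max=9
Drop 5: Z rot3 at col 1 lands with bottom-row=8; cleared 0 line(s) (total 0); column heights now [9 10 11 6], max=11
Drop 6: J rot3 at col 0 lands with bottom-row=10; cleared 0 line(s) (total 0); column heights now [11 13 11 6], max=13

Answer: 0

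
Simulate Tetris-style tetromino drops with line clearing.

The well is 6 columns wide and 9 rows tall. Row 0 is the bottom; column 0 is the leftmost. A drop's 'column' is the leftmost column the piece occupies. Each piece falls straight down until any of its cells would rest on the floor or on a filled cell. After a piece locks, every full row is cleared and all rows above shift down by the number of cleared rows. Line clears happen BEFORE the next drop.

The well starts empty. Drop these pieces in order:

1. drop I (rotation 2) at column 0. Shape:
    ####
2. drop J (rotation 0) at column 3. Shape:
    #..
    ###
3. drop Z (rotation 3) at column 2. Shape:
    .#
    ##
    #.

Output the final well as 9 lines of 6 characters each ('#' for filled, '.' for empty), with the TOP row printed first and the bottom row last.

Drop 1: I rot2 at col 0 lands with bottom-row=0; cleared 0 line(s) (total 0); column heights now [1 1 1 1 0 0], max=1
Drop 2: J rot0 at col 3 lands with bottom-row=1; cleared 0 line(s) (total 0); column heights now [1 1 1 3 2 2], max=3
Drop 3: Z rot3 at col 2 lands with bottom-row=2; cleared 0 line(s) (total 0); column heights now [1 1 4 5 2 2], max=5

Answer: ......
......
......
......
...#..
..##..
..##..
...###
####..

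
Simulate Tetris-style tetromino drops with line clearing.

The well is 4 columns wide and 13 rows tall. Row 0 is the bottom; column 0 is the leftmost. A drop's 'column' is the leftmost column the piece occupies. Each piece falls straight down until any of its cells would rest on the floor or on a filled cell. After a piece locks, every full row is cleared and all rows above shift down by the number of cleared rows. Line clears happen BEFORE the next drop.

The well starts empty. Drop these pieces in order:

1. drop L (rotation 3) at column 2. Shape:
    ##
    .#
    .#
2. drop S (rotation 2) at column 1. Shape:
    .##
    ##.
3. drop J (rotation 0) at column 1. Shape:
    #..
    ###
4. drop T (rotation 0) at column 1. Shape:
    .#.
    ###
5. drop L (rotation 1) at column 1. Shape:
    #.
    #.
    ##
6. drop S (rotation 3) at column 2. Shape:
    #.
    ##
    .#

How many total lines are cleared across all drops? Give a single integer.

Drop 1: L rot3 at col 2 lands with bottom-row=0; cleared 0 line(s) (total 0); column heights now [0 0 3 3], max=3
Drop 2: S rot2 at col 1 lands with bottom-row=3; cleared 0 line(s) (total 0); column heights now [0 4 5 5], max=5
Drop 3: J rot0 at col 1 lands with bottom-row=5; cleared 0 line(s) (total 0); column heights now [0 7 6 6], max=7
Drop 4: T rot0 at col 1 lands with bottom-row=7; cleared 0 line(s) (total 0); column heights now [0 8 9 8], max=9
Drop 5: L rot1 at col 1 lands with bottom-row=9; cleared 0 line(s) (total 0); column heights now [0 12 10 8], max=12
Drop 6: S rot3 at col 2 lands with bottom-row=9; cleared 0 line(s) (total 0); column heights now [0 12 12 11], max=12

Answer: 0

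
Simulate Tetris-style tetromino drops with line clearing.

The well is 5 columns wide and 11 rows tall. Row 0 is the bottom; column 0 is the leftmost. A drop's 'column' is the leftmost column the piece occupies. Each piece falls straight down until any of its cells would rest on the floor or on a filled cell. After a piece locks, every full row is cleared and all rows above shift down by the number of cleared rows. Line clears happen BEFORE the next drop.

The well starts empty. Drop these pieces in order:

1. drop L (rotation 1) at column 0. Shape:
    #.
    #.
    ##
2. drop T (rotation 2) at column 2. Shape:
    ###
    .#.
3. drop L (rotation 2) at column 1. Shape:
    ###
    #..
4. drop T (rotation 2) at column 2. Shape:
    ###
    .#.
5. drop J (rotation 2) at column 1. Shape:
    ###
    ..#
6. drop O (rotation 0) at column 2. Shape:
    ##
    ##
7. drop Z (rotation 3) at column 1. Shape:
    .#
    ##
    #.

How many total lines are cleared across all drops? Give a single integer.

Drop 1: L rot1 at col 0 lands with bottom-row=0; cleared 0 line(s) (total 0); column heights now [3 1 0 0 0], max=3
Drop 2: T rot2 at col 2 lands with bottom-row=0; cleared 0 line(s) (total 0); column heights now [3 1 2 2 2], max=3
Drop 3: L rot2 at col 1 lands with bottom-row=1; cleared 1 line(s) (total 1); column heights now [2 2 2 2 0], max=2
Drop 4: T rot2 at col 2 lands with bottom-row=2; cleared 0 line(s) (total 1); column heights now [2 2 4 4 4], max=4
Drop 5: J rot2 at col 1 lands with bottom-row=4; cleared 0 line(s) (total 1); column heights now [2 6 6 6 4], max=6
Drop 6: O rot0 at col 2 lands with bottom-row=6; cleared 0 line(s) (total 1); column heights now [2 6 8 8 4], max=8
Drop 7: Z rot3 at col 1 lands with bottom-row=7; cleared 0 line(s) (total 1); column heights now [2 9 10 8 4], max=10

Answer: 1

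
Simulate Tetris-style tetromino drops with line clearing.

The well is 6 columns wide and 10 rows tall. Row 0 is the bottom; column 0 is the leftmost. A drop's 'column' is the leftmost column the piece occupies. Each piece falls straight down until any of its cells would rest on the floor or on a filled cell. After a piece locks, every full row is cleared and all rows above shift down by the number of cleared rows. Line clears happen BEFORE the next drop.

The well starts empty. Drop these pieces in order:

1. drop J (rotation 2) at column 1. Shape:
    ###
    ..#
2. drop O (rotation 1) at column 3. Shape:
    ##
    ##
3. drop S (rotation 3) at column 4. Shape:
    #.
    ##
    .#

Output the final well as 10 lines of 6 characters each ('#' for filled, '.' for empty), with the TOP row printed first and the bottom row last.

Answer: ......
......
......
......
....#.
....##
...###
...##.
.###..
...#..

Derivation:
Drop 1: J rot2 at col 1 lands with bottom-row=0; cleared 0 line(s) (total 0); column heights now [0 2 2 2 0 0], max=2
Drop 2: O rot1 at col 3 lands with bottom-row=2; cleared 0 line(s) (total 0); column heights now [0 2 2 4 4 0], max=4
Drop 3: S rot3 at col 4 lands with bottom-row=3; cleared 0 line(s) (total 0); column heights now [0 2 2 4 6 5], max=6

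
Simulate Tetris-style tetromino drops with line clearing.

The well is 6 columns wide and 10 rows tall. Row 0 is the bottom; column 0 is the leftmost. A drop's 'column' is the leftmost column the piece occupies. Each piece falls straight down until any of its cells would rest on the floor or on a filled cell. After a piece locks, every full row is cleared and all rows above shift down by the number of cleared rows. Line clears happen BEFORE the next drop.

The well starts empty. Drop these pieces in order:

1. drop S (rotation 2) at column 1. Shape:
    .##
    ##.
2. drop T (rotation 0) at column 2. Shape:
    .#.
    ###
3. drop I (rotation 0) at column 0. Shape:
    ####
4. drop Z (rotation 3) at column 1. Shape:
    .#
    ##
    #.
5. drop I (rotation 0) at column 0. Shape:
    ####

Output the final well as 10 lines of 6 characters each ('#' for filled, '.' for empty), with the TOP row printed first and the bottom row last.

Drop 1: S rot2 at col 1 lands with bottom-row=0; cleared 0 line(s) (total 0); column heights now [0 1 2 2 0 0], max=2
Drop 2: T rot0 at col 2 lands with bottom-row=2; cleared 0 line(s) (total 0); column heights now [0 1 3 4 3 0], max=4
Drop 3: I rot0 at col 0 lands with bottom-row=4; cleared 0 line(s) (total 0); column heights now [5 5 5 5 3 0], max=5
Drop 4: Z rot3 at col 1 lands with bottom-row=5; cleared 0 line(s) (total 0); column heights now [5 7 8 5 3 0], max=8
Drop 5: I rot0 at col 0 lands with bottom-row=8; cleared 0 line(s) (total 0); column heights now [9 9 9 9 3 0], max=9

Answer: ......
####..
..#...
.##...
.#....
####..
...#..
..###.
..##..
.##...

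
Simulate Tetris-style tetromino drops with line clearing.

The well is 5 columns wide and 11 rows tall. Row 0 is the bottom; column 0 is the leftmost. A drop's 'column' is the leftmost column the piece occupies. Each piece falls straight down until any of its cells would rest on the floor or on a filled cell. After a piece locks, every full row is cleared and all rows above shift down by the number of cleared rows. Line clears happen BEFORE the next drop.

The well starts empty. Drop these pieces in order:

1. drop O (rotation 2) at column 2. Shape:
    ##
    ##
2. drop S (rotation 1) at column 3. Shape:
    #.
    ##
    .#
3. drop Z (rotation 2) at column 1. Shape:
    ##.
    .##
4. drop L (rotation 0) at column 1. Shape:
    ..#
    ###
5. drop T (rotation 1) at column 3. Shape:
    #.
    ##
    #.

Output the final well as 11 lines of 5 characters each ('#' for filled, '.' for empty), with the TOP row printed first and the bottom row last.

Answer: ...#.
...##
...#.
...#.
.###.
.##..
..##.
...#.
...##
..###
..##.

Derivation:
Drop 1: O rot2 at col 2 lands with bottom-row=0; cleared 0 line(s) (total 0); column heights now [0 0 2 2 0], max=2
Drop 2: S rot1 at col 3 lands with bottom-row=1; cleared 0 line(s) (total 0); column heights now [0 0 2 4 3], max=4
Drop 3: Z rot2 at col 1 lands with bottom-row=4; cleared 0 line(s) (total 0); column heights now [0 6 6 5 3], max=6
Drop 4: L rot0 at col 1 lands with bottom-row=6; cleared 0 line(s) (total 0); column heights now [0 7 7 8 3], max=8
Drop 5: T rot1 at col 3 lands with bottom-row=8; cleared 0 line(s) (total 0); column heights now [0 7 7 11 10], max=11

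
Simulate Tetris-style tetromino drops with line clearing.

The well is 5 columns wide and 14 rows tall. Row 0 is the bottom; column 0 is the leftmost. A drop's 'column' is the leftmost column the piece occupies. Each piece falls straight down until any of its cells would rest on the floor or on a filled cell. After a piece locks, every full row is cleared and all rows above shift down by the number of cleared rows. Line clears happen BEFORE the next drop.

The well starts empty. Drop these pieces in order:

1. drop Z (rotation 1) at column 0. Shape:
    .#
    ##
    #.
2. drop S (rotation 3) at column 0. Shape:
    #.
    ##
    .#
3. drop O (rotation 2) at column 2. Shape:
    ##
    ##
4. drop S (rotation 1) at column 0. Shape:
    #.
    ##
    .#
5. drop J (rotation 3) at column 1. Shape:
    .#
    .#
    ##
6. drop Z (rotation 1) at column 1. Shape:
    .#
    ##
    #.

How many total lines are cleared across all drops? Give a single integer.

Answer: 0

Derivation:
Drop 1: Z rot1 at col 0 lands with bottom-row=0; cleared 0 line(s) (total 0); column heights now [2 3 0 0 0], max=3
Drop 2: S rot3 at col 0 lands with bottom-row=3; cleared 0 line(s) (total 0); column heights now [6 5 0 0 0], max=6
Drop 3: O rot2 at col 2 lands with bottom-row=0; cleared 0 line(s) (total 0); column heights now [6 5 2 2 0], max=6
Drop 4: S rot1 at col 0 lands with bottom-row=5; cleared 0 line(s) (total 0); column heights now [8 7 2 2 0], max=8
Drop 5: J rot3 at col 1 lands with bottom-row=7; cleared 0 line(s) (total 0); column heights now [8 8 10 2 0], max=10
Drop 6: Z rot1 at col 1 lands with bottom-row=9; cleared 0 line(s) (total 0); column heights now [8 11 12 2 0], max=12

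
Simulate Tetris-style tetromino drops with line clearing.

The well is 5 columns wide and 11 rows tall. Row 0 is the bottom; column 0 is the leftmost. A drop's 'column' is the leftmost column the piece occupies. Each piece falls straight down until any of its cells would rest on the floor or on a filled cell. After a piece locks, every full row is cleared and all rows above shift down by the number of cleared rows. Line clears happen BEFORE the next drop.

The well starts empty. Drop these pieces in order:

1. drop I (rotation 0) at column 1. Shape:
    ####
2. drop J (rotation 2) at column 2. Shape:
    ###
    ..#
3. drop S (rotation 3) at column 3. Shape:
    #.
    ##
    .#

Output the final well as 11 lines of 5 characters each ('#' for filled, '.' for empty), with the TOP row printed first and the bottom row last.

Answer: .....
.....
.....
.....
.....
...#.
...##
....#
..###
....#
.####

Derivation:
Drop 1: I rot0 at col 1 lands with bottom-row=0; cleared 0 line(s) (total 0); column heights now [0 1 1 1 1], max=1
Drop 2: J rot2 at col 2 lands with bottom-row=1; cleared 0 line(s) (total 0); column heights now [0 1 3 3 3], max=3
Drop 3: S rot3 at col 3 lands with bottom-row=3; cleared 0 line(s) (total 0); column heights now [0 1 3 6 5], max=6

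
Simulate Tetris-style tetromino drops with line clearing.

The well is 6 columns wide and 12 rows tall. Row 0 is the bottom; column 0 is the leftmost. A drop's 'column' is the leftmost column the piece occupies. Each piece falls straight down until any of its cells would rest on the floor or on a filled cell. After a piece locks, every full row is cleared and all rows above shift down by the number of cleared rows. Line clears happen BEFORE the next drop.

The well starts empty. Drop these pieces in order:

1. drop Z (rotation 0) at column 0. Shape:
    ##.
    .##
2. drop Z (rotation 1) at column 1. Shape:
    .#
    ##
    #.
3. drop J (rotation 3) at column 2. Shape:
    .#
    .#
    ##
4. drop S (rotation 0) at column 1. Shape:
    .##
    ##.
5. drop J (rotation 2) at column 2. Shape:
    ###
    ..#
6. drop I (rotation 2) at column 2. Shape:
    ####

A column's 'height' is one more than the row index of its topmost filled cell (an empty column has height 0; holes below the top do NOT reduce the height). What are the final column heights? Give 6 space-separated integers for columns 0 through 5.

Drop 1: Z rot0 at col 0 lands with bottom-row=0; cleared 0 line(s) (total 0); column heights now [2 2 1 0 0 0], max=2
Drop 2: Z rot1 at col 1 lands with bottom-row=2; cleared 0 line(s) (total 0); column heights now [2 4 5 0 0 0], max=5
Drop 3: J rot3 at col 2 lands with bottom-row=5; cleared 0 line(s) (total 0); column heights now [2 4 6 8 0 0], max=8
Drop 4: S rot0 at col 1 lands with bottom-row=7; cleared 0 line(s) (total 0); column heights now [2 8 9 9 0 0], max=9
Drop 5: J rot2 at col 2 lands with bottom-row=8; cleared 0 line(s) (total 0); column heights now [2 8 10 10 10 0], max=10
Drop 6: I rot2 at col 2 lands with bottom-row=10; cleared 0 line(s) (total 0); column heights now [2 8 11 11 11 11], max=11

Answer: 2 8 11 11 11 11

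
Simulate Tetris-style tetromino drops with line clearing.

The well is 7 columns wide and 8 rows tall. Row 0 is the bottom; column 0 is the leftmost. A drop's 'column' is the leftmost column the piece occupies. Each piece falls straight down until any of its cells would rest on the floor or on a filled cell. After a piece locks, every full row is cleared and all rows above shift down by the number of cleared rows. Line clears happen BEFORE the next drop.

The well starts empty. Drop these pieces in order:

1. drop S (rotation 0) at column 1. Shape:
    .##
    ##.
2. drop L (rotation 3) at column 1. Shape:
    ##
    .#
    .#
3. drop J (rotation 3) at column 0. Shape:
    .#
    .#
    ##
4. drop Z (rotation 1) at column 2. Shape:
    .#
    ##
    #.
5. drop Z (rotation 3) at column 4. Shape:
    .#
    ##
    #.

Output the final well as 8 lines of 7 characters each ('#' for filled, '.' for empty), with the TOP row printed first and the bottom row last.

Drop 1: S rot0 at col 1 lands with bottom-row=0; cleared 0 line(s) (total 0); column heights now [0 1 2 2 0 0 0], max=2
Drop 2: L rot3 at col 1 lands with bottom-row=2; cleared 0 line(s) (total 0); column heights now [0 5 5 2 0 0 0], max=5
Drop 3: J rot3 at col 0 lands with bottom-row=5; cleared 0 line(s) (total 0); column heights now [6 8 5 2 0 0 0], max=8
Drop 4: Z rot1 at col 2 lands with bottom-row=5; cleared 0 line(s) (total 0); column heights now [6 8 7 8 0 0 0], max=8
Drop 5: Z rot3 at col 4 lands with bottom-row=0; cleared 0 line(s) (total 0); column heights now [6 8 7 8 2 3 0], max=8

Answer: .#.#...
.###...
###....
.##....
..#....
..#..#.
..####.
.##.#..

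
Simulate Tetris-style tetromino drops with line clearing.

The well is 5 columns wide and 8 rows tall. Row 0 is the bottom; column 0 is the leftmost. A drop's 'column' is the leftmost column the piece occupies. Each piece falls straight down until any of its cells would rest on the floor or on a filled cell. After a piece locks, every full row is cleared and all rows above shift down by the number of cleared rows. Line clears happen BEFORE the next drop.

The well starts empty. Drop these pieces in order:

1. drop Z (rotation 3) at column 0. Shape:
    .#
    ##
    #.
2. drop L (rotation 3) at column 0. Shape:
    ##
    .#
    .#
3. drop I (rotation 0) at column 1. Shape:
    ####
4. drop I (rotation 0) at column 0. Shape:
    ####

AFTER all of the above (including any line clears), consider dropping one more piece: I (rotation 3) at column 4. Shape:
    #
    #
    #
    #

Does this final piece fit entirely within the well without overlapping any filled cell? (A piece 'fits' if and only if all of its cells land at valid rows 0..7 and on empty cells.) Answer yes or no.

Drop 1: Z rot3 at col 0 lands with bottom-row=0; cleared 0 line(s) (total 0); column heights now [2 3 0 0 0], max=3
Drop 2: L rot3 at col 0 lands with bottom-row=3; cleared 0 line(s) (total 0); column heights now [6 6 0 0 0], max=6
Drop 3: I rot0 at col 1 lands with bottom-row=6; cleared 0 line(s) (total 0); column heights now [6 7 7 7 7], max=7
Drop 4: I rot0 at col 0 lands with bottom-row=7; cleared 0 line(s) (total 0); column heights now [8 8 8 8 7], max=8
Test piece I rot3 at col 4 (width 1): heights before test = [8 8 8 8 7]; fits = False

Answer: no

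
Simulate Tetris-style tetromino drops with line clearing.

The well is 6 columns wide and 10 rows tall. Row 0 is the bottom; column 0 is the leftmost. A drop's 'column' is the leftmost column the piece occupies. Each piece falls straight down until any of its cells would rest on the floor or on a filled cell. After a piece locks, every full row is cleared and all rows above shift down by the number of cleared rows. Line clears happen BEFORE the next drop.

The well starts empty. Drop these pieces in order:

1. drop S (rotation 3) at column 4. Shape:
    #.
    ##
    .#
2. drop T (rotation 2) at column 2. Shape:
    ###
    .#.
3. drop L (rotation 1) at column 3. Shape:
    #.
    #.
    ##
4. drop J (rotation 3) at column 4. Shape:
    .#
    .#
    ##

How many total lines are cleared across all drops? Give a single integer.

Answer: 0

Derivation:
Drop 1: S rot3 at col 4 lands with bottom-row=0; cleared 0 line(s) (total 0); column heights now [0 0 0 0 3 2], max=3
Drop 2: T rot2 at col 2 lands with bottom-row=2; cleared 0 line(s) (total 0); column heights now [0 0 4 4 4 2], max=4
Drop 3: L rot1 at col 3 lands with bottom-row=4; cleared 0 line(s) (total 0); column heights now [0 0 4 7 5 2], max=7
Drop 4: J rot3 at col 4 lands with bottom-row=5; cleared 0 line(s) (total 0); column heights now [0 0 4 7 6 8], max=8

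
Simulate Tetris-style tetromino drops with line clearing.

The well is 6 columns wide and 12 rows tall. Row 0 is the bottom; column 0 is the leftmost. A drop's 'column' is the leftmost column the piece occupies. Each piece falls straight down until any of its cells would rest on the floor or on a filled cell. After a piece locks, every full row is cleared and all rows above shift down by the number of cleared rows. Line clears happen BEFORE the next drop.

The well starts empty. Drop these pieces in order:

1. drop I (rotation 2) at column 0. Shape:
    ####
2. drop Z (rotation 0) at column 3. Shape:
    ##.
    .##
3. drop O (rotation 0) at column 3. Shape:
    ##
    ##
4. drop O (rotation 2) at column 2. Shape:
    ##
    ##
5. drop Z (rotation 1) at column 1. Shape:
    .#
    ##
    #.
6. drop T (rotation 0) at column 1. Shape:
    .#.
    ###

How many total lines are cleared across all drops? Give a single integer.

Drop 1: I rot2 at col 0 lands with bottom-row=0; cleared 0 line(s) (total 0); column heights now [1 1 1 1 0 0], max=1
Drop 2: Z rot0 at col 3 lands with bottom-row=0; cleared 1 line(s) (total 1); column heights now [0 0 0 1 1 0], max=1
Drop 3: O rot0 at col 3 lands with bottom-row=1; cleared 0 line(s) (total 1); column heights now [0 0 0 3 3 0], max=3
Drop 4: O rot2 at col 2 lands with bottom-row=3; cleared 0 line(s) (total 1); column heights now [0 0 5 5 3 0], max=5
Drop 5: Z rot1 at col 1 lands with bottom-row=4; cleared 0 line(s) (total 1); column heights now [0 6 7 5 3 0], max=7
Drop 6: T rot0 at col 1 lands with bottom-row=7; cleared 0 line(s) (total 1); column heights now [0 8 9 8 3 0], max=9

Answer: 1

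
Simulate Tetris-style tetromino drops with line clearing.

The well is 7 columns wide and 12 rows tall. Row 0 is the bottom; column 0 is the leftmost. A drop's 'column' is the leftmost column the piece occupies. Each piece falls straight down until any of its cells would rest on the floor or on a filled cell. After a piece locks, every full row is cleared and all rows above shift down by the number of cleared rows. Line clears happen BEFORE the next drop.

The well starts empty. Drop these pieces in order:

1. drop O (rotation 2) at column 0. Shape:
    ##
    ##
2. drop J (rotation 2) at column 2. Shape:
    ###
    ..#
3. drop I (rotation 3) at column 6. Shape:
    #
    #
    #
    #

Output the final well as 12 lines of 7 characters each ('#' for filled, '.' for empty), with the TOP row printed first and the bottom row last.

Drop 1: O rot2 at col 0 lands with bottom-row=0; cleared 0 line(s) (total 0); column heights now [2 2 0 0 0 0 0], max=2
Drop 2: J rot2 at col 2 lands with bottom-row=0; cleared 0 line(s) (total 0); column heights now [2 2 2 2 2 0 0], max=2
Drop 3: I rot3 at col 6 lands with bottom-row=0; cleared 0 line(s) (total 0); column heights now [2 2 2 2 2 0 4], max=4

Answer: .......
.......
.......
.......
.......
.......
.......
.......
......#
......#
#####.#
##..#.#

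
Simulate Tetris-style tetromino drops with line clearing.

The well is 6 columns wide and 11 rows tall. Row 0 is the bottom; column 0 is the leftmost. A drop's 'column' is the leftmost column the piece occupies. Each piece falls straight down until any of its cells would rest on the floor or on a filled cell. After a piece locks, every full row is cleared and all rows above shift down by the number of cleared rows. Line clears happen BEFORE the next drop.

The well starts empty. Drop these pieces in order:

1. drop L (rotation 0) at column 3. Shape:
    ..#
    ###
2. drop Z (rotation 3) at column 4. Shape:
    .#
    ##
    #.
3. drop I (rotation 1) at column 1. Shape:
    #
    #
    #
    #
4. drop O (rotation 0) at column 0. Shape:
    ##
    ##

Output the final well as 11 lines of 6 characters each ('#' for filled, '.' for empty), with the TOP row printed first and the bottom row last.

Drop 1: L rot0 at col 3 lands with bottom-row=0; cleared 0 line(s) (total 0); column heights now [0 0 0 1 1 2], max=2
Drop 2: Z rot3 at col 4 lands with bottom-row=1; cleared 0 line(s) (total 0); column heights now [0 0 0 1 3 4], max=4
Drop 3: I rot1 at col 1 lands with bottom-row=0; cleared 0 line(s) (total 0); column heights now [0 4 0 1 3 4], max=4
Drop 4: O rot0 at col 0 lands with bottom-row=4; cleared 0 line(s) (total 0); column heights now [6 6 0 1 3 4], max=6

Answer: ......
......
......
......
......
##....
##....
.#...#
.#..##
.#..##
.#.###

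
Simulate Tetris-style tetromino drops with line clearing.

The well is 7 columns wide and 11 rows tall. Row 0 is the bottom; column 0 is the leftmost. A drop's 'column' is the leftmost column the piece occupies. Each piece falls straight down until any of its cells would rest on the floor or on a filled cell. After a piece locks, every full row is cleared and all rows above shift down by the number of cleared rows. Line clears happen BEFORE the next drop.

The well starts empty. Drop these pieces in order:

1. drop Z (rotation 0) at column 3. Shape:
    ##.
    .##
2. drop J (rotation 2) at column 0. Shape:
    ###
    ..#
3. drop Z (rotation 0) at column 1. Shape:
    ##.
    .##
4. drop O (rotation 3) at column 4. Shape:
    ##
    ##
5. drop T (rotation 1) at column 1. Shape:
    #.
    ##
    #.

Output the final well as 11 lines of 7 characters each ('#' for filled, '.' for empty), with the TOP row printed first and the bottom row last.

Drop 1: Z rot0 at col 3 lands with bottom-row=0; cleared 0 line(s) (total 0); column heights now [0 0 0 2 2 1 0], max=2
Drop 2: J rot2 at col 0 lands with bottom-row=0; cleared 0 line(s) (total 0); column heights now [2 2 2 2 2 1 0], max=2
Drop 3: Z rot0 at col 1 lands with bottom-row=2; cleared 0 line(s) (total 0); column heights now [2 4 4 3 2 1 0], max=4
Drop 4: O rot3 at col 4 lands with bottom-row=2; cleared 0 line(s) (total 0); column heights now [2 4 4 3 4 4 0], max=4
Drop 5: T rot1 at col 1 lands with bottom-row=4; cleared 0 line(s) (total 0); column heights now [2 7 6 3 4 4 0], max=7

Answer: .......
.......
.......
.......
.#.....
.##....
.#.....
.##.##.
..####.
#####..
..#.##.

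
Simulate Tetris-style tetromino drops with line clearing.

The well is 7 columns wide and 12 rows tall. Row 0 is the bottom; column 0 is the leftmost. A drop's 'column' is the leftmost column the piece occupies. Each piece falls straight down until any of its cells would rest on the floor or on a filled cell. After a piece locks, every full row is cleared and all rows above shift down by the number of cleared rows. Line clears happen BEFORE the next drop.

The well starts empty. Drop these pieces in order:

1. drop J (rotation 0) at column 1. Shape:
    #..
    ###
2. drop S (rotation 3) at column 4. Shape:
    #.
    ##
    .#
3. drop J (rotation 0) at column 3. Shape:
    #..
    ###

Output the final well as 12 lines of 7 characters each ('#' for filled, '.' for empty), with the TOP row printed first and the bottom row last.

Drop 1: J rot0 at col 1 lands with bottom-row=0; cleared 0 line(s) (total 0); column heights now [0 2 1 1 0 0 0], max=2
Drop 2: S rot3 at col 4 lands with bottom-row=0; cleared 0 line(s) (total 0); column heights now [0 2 1 1 3 2 0], max=3
Drop 3: J rot0 at col 3 lands with bottom-row=3; cleared 0 line(s) (total 0); column heights now [0 2 1 5 4 4 0], max=5

Answer: .......
.......
.......
.......
.......
.......
.......
...#...
...###.
....#..
.#..##.
.###.#.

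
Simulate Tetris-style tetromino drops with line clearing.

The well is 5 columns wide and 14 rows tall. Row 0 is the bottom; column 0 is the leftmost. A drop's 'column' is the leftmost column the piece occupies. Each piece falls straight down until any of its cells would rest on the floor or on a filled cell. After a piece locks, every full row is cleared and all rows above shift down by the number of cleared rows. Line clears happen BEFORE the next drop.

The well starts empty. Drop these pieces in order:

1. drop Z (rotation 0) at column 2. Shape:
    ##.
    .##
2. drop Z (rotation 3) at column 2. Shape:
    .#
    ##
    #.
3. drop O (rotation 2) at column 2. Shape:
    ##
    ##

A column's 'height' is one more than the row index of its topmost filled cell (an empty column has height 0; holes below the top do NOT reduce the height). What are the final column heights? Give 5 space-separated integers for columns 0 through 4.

Drop 1: Z rot0 at col 2 lands with bottom-row=0; cleared 0 line(s) (total 0); column heights now [0 0 2 2 1], max=2
Drop 2: Z rot3 at col 2 lands with bottom-row=2; cleared 0 line(s) (total 0); column heights now [0 0 4 5 1], max=5
Drop 3: O rot2 at col 2 lands with bottom-row=5; cleared 0 line(s) (total 0); column heights now [0 0 7 7 1], max=7

Answer: 0 0 7 7 1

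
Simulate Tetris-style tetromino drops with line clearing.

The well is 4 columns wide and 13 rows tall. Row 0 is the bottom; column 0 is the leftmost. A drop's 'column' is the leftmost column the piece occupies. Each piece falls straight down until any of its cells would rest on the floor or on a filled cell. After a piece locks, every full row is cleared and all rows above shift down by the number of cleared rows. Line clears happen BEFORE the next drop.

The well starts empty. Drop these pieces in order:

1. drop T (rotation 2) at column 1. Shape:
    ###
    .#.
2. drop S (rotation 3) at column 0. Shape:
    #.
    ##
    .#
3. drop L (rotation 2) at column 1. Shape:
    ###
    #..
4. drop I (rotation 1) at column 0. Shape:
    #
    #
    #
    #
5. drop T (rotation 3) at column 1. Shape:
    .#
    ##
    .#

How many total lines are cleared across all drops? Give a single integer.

Answer: 1

Derivation:
Drop 1: T rot2 at col 1 lands with bottom-row=0; cleared 0 line(s) (total 0); column heights now [0 2 2 2], max=2
Drop 2: S rot3 at col 0 lands with bottom-row=2; cleared 0 line(s) (total 0); column heights now [5 4 2 2], max=5
Drop 3: L rot2 at col 1 lands with bottom-row=4; cleared 0 line(s) (total 0); column heights now [5 6 6 6], max=6
Drop 4: I rot1 at col 0 lands with bottom-row=5; cleared 1 line(s) (total 1); column heights now [8 5 2 2], max=8
Drop 5: T rot3 at col 1 lands with bottom-row=4; cleared 0 line(s) (total 1); column heights now [8 6 7 2], max=8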